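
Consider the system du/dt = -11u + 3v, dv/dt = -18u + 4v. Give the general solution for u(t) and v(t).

u(t) = c_1e^(-2t) + c_2e^(-5t), v(t) = 3c_1e^(-2t) + 2c_2e^(-5t)

Coefficient matrix A = [[-11, 3], [-18, 4]].
Characteristic polynomial det(A - λI) = λ^2 + 7λ + 10 = 0.
Eigenvalues λ = -2, -5.
For λ=-2: (A-λI) row 1 is [-9, 3], so an eigenvector is (1, 3).
For λ=-5: (A-λI) row 1 is [-6, 3], so an eigenvector is (1, 2).
General solution: c_1e^(-2t)(1,3) + c_2e^(-5t)(1,2).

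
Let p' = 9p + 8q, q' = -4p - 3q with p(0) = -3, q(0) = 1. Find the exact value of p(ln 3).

-969

A = [[9,8],[-4,-3]]; eigenvalues λ = 5, 1.
Eigenvectors: (2,-1) for λ=5, (1,-1) for λ=1.
From the initial condition, c_1 = -2, c_2 = 1.
p(ln 3) = (-2)(3^5)(2) + (1)(3^1)(1) = -969.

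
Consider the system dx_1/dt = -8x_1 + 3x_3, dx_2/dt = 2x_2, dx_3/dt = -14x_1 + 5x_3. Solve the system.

x_1(t) = 3K_2e^(-t) - K_3e^(-2t), x_2(t) = K_1e^(2t), x_3(t) = 7K_2e^(-t) - 2K_3e^(-2t)

Coefficient matrix A = [[-8, 0, 3], [0, 2, 0], [-14, 0, 5]].
det(A - λI) = 0 gives eigenvalues λ = 2, -1, -2.
For λ=2: eigenvector (0,1,0).
For λ=-1: eigenvector (3,0,7).
For λ=-2: eigenvector (-1,0,-2).
General solution: K_1e^(2t)(0,1,0) + K_2e^(-t)(3,0,7) + K_3e^(-2t)(-1,0,-2).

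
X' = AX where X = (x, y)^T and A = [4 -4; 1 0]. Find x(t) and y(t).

x(t) = 2K_1e^(2t) + 2K_2te^(2t) + K_2e^(2t), y(t) = K_1e^(2t) + K_2te^(2t)

Coefficient matrix A = [[4, -4], [1, 0]].
Characteristic polynomial det(A - λI) = λ^2 - 4λ + 4 = 0.
Single eigenvalue λ = 2 with algebraic multiplicity 2.
Eigenvector v = (2,1); generalized eigenvector w with (A-λI)w=v is (1,0).
General solution: e^(2t)[K_1·v + K_2·(t·v + w)].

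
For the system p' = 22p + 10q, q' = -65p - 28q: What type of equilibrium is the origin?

stable spiral

A = [[22,10],[-65,-28]]; det(A-λI) = λ^2 + 6λ + 34.
λ = -3 ± 5i: negative real part.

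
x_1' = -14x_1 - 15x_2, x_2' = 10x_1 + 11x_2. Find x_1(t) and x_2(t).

Coefficient matrix A = [[-14, -15], [10, 11]].
Characteristic polynomial det(A - λI) = λ^2 + 3λ - 4 = 0.
Eigenvalues λ = -4, 1.
For λ=-4: (A-λI) row 1 is [-10, -15], so an eigenvector is (3, -2).
For λ=1: (A-λI) row 1 is [-15, -15], so an eigenvector is (-1, 1).
General solution: K_1e^(-4t)(3,-2) + K_2e^(t)(-1,1).

x_1(t) = 3K_1e^(-4t) - K_2e^(t), x_2(t) = -2K_1e^(-4t) + K_2e^(t)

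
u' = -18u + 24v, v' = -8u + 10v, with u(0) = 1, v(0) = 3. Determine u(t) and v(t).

Coefficient matrix A = [[-18, 24], [-8, 10]].
Characteristic polynomial det(A - λI) = λ^2 + 8λ + 12 = 0.
Eigenvalues λ = -6, -2.
For λ=-6: (A-λI) row 1 is [-12, 24], so an eigenvector is (2, 1).
For λ=-2: (A-λI) row 1 is [-16, 24], so an eigenvector is (3, 2).
General solution: K_1e^(-6t)(2,1) + K_2e^(-2t)(3,2).
Applying u(0)=1, v(0)=3 gives K_1=-7, K_2=5.

u(t) = 15e^(-2t) - 14e^(-6t), v(t) = 10e^(-2t) - 7e^(-6t)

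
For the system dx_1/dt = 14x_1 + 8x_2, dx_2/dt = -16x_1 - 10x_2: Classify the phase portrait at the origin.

A = [[14,8],[-16,-10]]; det(A-λI) = λ^2 - 4λ - 12.
λ = 6, -2: opposite signs.

saddle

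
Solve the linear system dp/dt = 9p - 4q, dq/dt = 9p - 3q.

Coefficient matrix A = [[9, -4], [9, -3]].
Characteristic polynomial det(A - λI) = λ^2 - 6λ + 9 = 0.
Single eigenvalue λ = 3 with algebraic multiplicity 2.
Eigenvector v = (-2,-3); generalized eigenvector w with (A-λI)w=v is (1,2).
General solution: e^(3t)[K_1·v + K_2·(t·v + w)].

p(t) = -2K_1e^(3t) - 2K_2te^(3t) + K_2e^(3t), q(t) = -3K_1e^(3t) - 3K_2te^(3t) + 2K_2e^(3t)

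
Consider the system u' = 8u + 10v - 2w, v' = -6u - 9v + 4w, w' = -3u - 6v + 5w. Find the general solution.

Coefficient matrix A = [[8, 10, -2], [-6, -9, 4], [-3, -6, 5]].
det(A - λI) = 0 gives eigenvalues λ = 3, 2, -1.
For λ=3: eigenvector (-2,1,0).
For λ=2: eigenvector (3,-2,-1).
For λ=-1: eigenvector (-2,2,1).
General solution: c_1e^(3t)(-2,1,0) + c_2e^(2t)(3,-2,-1) + c_3e^(-t)(-2,2,1).

u(t) = -2c_1e^(3t) + 3c_2e^(2t) - 2c_3e^(-t), v(t) = c_1e^(3t) - 2c_2e^(2t) + 2c_3e^(-t), w(t) = -c_2e^(2t) + c_3e^(-t)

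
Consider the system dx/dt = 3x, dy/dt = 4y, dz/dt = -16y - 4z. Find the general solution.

Coefficient matrix A = [[3, 0, 0], [0, 4, 0], [0, -16, -4]].
det(A - λI) = 0 gives eigenvalues λ = 3, -4, 4.
For λ=3: eigenvector (1,0,0).
For λ=-4: eigenvector (0,0,1).
For λ=4: eigenvector (0,1,-2).
General solution: K_1e^(3t)(1,0,0) + K_2e^(-4t)(0,0,1) + K_3e^(4t)(0,1,-2).

x(t) = K_1e^(3t), y(t) = K_3e^(4t), z(t) = K_2e^(-4t) - 2K_3e^(4t)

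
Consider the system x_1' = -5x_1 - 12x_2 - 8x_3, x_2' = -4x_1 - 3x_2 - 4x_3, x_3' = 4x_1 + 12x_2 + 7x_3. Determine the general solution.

x_1(t) = c_1e^(3t) + 2c_2e^(-3t) - 4c_3e^(-t), x_2(t) = c_2e^(-3t) - 2c_3e^(-t), x_3(t) = -c_1e^(3t) - 2c_2e^(-3t) + 5c_3e^(-t)

Coefficient matrix A = [[-5, -12, -8], [-4, -3, -4], [4, 12, 7]].
det(A - λI) = 0 gives eigenvalues λ = 3, -3, -1.
For λ=3: eigenvector (1,0,-1).
For λ=-3: eigenvector (2,1,-2).
For λ=-1: eigenvector (-4,-2,5).
General solution: c_1e^(3t)(1,0,-1) + c_2e^(-3t)(2,1,-2) + c_3e^(-t)(-4,-2,5).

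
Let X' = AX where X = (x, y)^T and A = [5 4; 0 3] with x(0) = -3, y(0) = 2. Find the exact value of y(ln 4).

128

A = [[5,4],[0,3]]; eigenvalues λ = 5, 3.
Eigenvectors: (1,0) for λ=5, (-2,1) for λ=3.
From the initial condition, c_1 = 1, c_2 = 2.
y(ln 4) = (1)(4^5)(0) + (2)(4^3)(1) = 128.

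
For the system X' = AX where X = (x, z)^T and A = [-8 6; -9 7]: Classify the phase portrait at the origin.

saddle

A = [[-8,6],[-9,7]]; det(A-λI) = λ^2 + λ - 2.
λ = -2, 1: opposite signs.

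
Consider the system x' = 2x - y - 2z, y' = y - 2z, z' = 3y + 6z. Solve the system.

x(t) = C_1e^(2t) + C_2e^(3t) - 2C_3e^(4t), y(t) = C_2e^(3t) - 2C_3e^(4t), z(t) = -C_2e^(3t) + 3C_3e^(4t)

Coefficient matrix A = [[2, -1, -2], [0, 1, -2], [0, 3, 6]].
det(A - λI) = 0 gives eigenvalues λ = 2, 3, 4.
For λ=2: eigenvector (1,0,0).
For λ=3: eigenvector (1,1,-1).
For λ=4: eigenvector (-2,-2,3).
General solution: C_1e^(2t)(1,0,0) + C_2e^(3t)(1,1,-1) + C_3e^(4t)(-2,-2,3).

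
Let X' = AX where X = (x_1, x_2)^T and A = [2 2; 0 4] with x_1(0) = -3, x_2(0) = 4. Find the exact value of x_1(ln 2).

36

A = [[2,2],[0,4]]; eigenvalues λ = 4, 2.
Eigenvectors: (1,1) for λ=4, (-1,0) for λ=2.
From the initial condition, c_1 = 4, c_2 = 7.
x_1(ln 2) = (4)(2^4)(1) + (7)(2^2)(-1) = 36.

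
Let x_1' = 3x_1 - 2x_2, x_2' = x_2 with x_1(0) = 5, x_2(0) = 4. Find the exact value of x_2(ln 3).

A = [[3,-2],[0,1]]; eigenvalues λ = 3, 1.
Eigenvectors: (-1,0) for λ=3, (1,1) for λ=1.
From the initial condition, c_1 = -1, c_2 = 4.
x_2(ln 3) = (-1)(3^3)(0) + (4)(3^1)(1) = 12.

12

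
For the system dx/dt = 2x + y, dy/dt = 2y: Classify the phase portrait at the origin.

A = [[2,1],[0,2]]; det(A-λI) = λ^2 - 4λ + 4.
repeated λ = 2 with a single eigenvector.

unstable improper node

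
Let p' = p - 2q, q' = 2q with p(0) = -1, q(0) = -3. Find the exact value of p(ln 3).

A = [[1,-2],[0,2]]; eigenvalues λ = 2, 1.
Eigenvectors: (2,-1) for λ=2, (-1,0) for λ=1.
From the initial condition, c_1 = 3, c_2 = 7.
p(ln 3) = (3)(3^2)(2) + (7)(3^1)(-1) = 33.

33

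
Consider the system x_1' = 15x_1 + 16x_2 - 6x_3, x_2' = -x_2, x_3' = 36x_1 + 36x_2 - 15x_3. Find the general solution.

Coefficient matrix A = [[15, 16, -6], [0, -1, 0], [36, 36, -15]].
det(A - λI) = 0 gives eigenvalues λ = 3, -1, -3.
For λ=3: eigenvector (1,0,2).
For λ=-1: eigenvector (-1,1,0).
For λ=-3: eigenvector (1,0,3).
General solution: C_1e^(3t)(1,0,2) + C_2e^(-t)(-1,1,0) + C_3e^(-3t)(1,0,3).

x_1(t) = C_1e^(3t) - C_2e^(-t) + C_3e^(-3t), x_2(t) = C_2e^(-t), x_3(t) = 2C_1e^(3t) + 3C_3e^(-3t)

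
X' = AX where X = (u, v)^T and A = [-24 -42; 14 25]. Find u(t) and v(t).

Coefficient matrix A = [[-24, -42], [14, 25]].
Characteristic polynomial det(A - λI) = λ^2 - λ - 12 = 0.
Eigenvalues λ = -3, 4.
For λ=-3: (A-λI) row 1 is [-21, -42], so an eigenvector is (2, -1).
For λ=4: (A-λI) row 1 is [-28, -42], so an eigenvector is (-3, 2).
General solution: K_1e^(-3t)(2,-1) + K_2e^(4t)(-3,2).

u(t) = 2K_1e^(-3t) - 3K_2e^(4t), v(t) = -K_1e^(-3t) + 2K_2e^(4t)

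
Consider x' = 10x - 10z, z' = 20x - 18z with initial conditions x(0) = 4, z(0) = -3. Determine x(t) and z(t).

x(t) = 43e^(-4t)sin(2t) + 4e^(-4t)cos(2t), z(t) = 61e^(-4t)sin(2t) - 3e^(-4t)cos(2t)

Coefficient matrix A = [[10, -10], [20, -18]].
Characteristic polynomial det(A - λI) = λ^2 + 8λ + 20 = 0.
Eigenvalues λ = -4 ± 2i (complex conjugate pair).
For λ=-4+2i: an eigenvector is (2,3) - i(-1,-1) = (2 + i, 3 + i).
A real fundamental pair from Re and Im of e^((-4+2i)t)v: X_1 = e^(-4t)(cos(2t)·(2,3) + sin(2t)·(-1,-1)), X_2 = e^(-4t)(sin(2t)·(2,3) - cos(2t)·(-1,-1)).
General solution: C_1X_1 + C_2X_2.
Applying x(0)=4, z(0)=-3 gives C_1=-7, C_2=18.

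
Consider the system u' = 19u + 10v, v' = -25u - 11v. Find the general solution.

Coefficient matrix A = [[19, 10], [-25, -11]].
Characteristic polynomial det(A - λI) = λ^2 - 8λ + 41 = 0.
Eigenvalues λ = 4 ± 5i (complex conjugate pair).
For λ=4+5i: an eigenvector is (-1,1) - i(-1,2) = (-1 + i, 1 - 2i).
A real fundamental pair from Re and Im of e^((4+5i)t)v: X_1 = e^(4t)(cos(5t)·(-1,1) + sin(5t)·(-1,2)), X_2 = e^(4t)(sin(5t)·(-1,1) - cos(5t)·(-1,2)).
General solution: c_1X_1 + c_2X_2.

u(t) = -c_1e^(4t)sin(5t) - c_1e^(4t)cos(5t) - c_2e^(4t)sin(5t) + c_2e^(4t)cos(5t), v(t) = 2c_1e^(4t)sin(5t) + c_1e^(4t)cos(5t) + c_2e^(4t)sin(5t) - 2c_2e^(4t)cos(5t)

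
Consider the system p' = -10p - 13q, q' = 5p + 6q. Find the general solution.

Coefficient matrix A = [[-10, -13], [5, 6]].
Characteristic polynomial det(A - λI) = λ^2 + 4λ + 5 = 0.
Eigenvalues λ = -2 ± i (complex conjugate pair).
For λ=-2+i: an eigenvector is (-2,1) - i(3,-2) = (-2 - 3i, 1 + 2i).
A real fundamental pair from Re and Im of e^((-2+i)t)v: X_1 = e^(-2t)(cos(t)·(-2,1) + sin(t)·(3,-2)), X_2 = e^(-2t)(sin(t)·(-2,1) - cos(t)·(3,-2)).
General solution: c_1X_1 + c_2X_2.

p(t) = 3c_1e^(-2t)sin(t) - 2c_1e^(-2t)cos(t) - 2c_2e^(-2t)sin(t) - 3c_2e^(-2t)cos(t), q(t) = -2c_1e^(-2t)sin(t) + c_1e^(-2t)cos(t) + c_2e^(-2t)sin(t) + 2c_2e^(-2t)cos(t)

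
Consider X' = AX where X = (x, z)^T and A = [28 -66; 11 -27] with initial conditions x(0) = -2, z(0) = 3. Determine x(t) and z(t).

Coefficient matrix A = [[28, -66], [11, -27]].
Characteristic polynomial det(A - λI) = λ^2 - λ - 30 = 0.
Eigenvalues λ = -5, 6.
For λ=-5: (A-λI) row 1 is [33, -66], so an eigenvector is (2, 1).
For λ=6: (A-λI) row 1 is [22, -66], so an eigenvector is (-3, -1).
General solution: K_1e^(-5t)(2,1) + K_2e^(6t)(-3,-1).
Applying x(0)=-2, z(0)=3 gives K_1=11, K_2=8.

x(t) = -24e^(6t) + 22e^(-5t), z(t) = -8e^(6t) + 11e^(-5t)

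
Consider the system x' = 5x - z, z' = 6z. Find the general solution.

Coefficient matrix A = [[5, -1], [0, 6]].
Characteristic polynomial det(A - λI) = λ^2 - 11λ + 30 = 0.
Eigenvalues λ = 5, 6.
For λ=5: (A-λI) row 1 is [0, -1], so an eigenvector is (1, 0).
For λ=6: (A-λI) row 1 is [-1, -1], so an eigenvector is (-1, 1).
General solution: C_1e^(5t)(1,0) + C_2e^(6t)(-1,1).

x(t) = C_1e^(5t) - C_2e^(6t), z(t) = C_2e^(6t)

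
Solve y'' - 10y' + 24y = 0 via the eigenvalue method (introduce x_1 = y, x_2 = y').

y(t) = C_1e^(4t) + C_2e^(6t)

Let x_1 = y, x_2 = y'. Then x_1' = x_2 and x_2' = -24x_1 + 10x_2.
A = [[0,1],[-24,10]]; det(A-λI) = λ^2 - 10λ + 24.
Eigenvalues λ = 4, 6 with eigenvectors (1,4), (1,6).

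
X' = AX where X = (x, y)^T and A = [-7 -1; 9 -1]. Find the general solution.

Coefficient matrix A = [[-7, -1], [9, -1]].
Characteristic polynomial det(A - λI) = λ^2 + 8λ + 16 = 0.
Single eigenvalue λ = -4 with algebraic multiplicity 2.
Eigenvector v = (-1,3); generalized eigenvector w with (A-λI)w=v is (0,1).
General solution: e^(-4t)[K_1·v + K_2·(t·v + w)].

x(t) = -K_1e^(-4t) - K_2te^(-4t), y(t) = 3K_1e^(-4t) + 3K_2te^(-4t) + K_2e^(-4t)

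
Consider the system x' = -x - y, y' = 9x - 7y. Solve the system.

x(t) = K_1e^(-4t) + K_2te^(-4t), y(t) = 3K_1e^(-4t) + 3K_2te^(-4t) - K_2e^(-4t)

Coefficient matrix A = [[-1, -1], [9, -7]].
Characteristic polynomial det(A - λI) = λ^2 + 8λ + 16 = 0.
Single eigenvalue λ = -4 with algebraic multiplicity 2.
Eigenvector v = (1,3); generalized eigenvector w with (A-λI)w=v is (0,-1).
General solution: e^(-4t)[K_1·v + K_2·(t·v + w)].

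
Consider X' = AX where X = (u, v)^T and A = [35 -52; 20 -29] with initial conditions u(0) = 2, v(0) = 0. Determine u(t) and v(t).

u(t) = 16e^(3t)sin(4t) + 2e^(3t)cos(4t), v(t) = 10e^(3t)sin(4t)

Coefficient matrix A = [[35, -52], [20, -29]].
Characteristic polynomial det(A - λI) = λ^2 - 6λ + 25 = 0.
Eigenvalues λ = 3 ± 4i (complex conjugate pair).
For λ=3+4i: an eigenvector is (3,2) - i(-2,-1) = (3 + 2i, 2 + i).
A real fundamental pair from Re and Im of e^((3+4i)t)v: X_1 = e^(3t)(cos(4t)·(3,2) + sin(4t)·(-2,-1)), X_2 = e^(3t)(sin(4t)·(3,2) - cos(4t)·(-2,-1)).
General solution: C_1X_1 + C_2X_2.
Applying u(0)=2, v(0)=0 gives C_1=-2, C_2=4.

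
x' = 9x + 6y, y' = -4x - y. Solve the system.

Coefficient matrix A = [[9, 6], [-4, -1]].
Characteristic polynomial det(A - λI) = λ^2 - 8λ + 15 = 0.
Eigenvalues λ = 5, 3.
For λ=5: (A-λI) row 1 is [4, 6], so an eigenvector is (-3, 2).
For λ=3: (A-λI) row 1 is [6, 6], so an eigenvector is (-1, 1).
General solution: K_1e^(5t)(-3,2) + K_2e^(3t)(-1,1).

x(t) = -3K_1e^(5t) - K_2e^(3t), y(t) = 2K_1e^(5t) + K_2e^(3t)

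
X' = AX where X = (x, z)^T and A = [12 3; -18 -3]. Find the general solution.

Coefficient matrix A = [[12, 3], [-18, -3]].
Characteristic polynomial det(A - λI) = λ^2 - 9λ + 18 = 0.
Eigenvalues λ = 6, 3.
For λ=6: (A-λI) row 1 is [6, 3], so an eigenvector is (1, -2).
For λ=3: (A-λI) row 1 is [9, 3], so an eigenvector is (1, -3).
General solution: K_1e^(6t)(1,-2) + K_2e^(3t)(1,-3).

x(t) = K_1e^(6t) + K_2e^(3t), z(t) = -2K_1e^(6t) - 3K_2e^(3t)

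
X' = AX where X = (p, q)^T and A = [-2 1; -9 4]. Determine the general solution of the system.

Coefficient matrix A = [[-2, 1], [-9, 4]].
Characteristic polynomial det(A - λI) = λ^2 - 2λ + 1 = 0.
Single eigenvalue λ = 1 with algebraic multiplicity 2.
Eigenvector v = (-1,-3); generalized eigenvector w with (A-λI)w=v is (0,-1).
General solution: e^(t)[c_1·v + c_2·(t·v + w)].

p(t) = -c_1e^(t) - c_2te^(t), q(t) = -3c_1e^(t) - 3c_2te^(t) - c_2e^(t)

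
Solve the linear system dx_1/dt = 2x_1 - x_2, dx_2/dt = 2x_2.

x_1(t) = -C_1e^(2t) - C_2te^(2t) + 2C_2e^(2t), x_2(t) = C_2e^(2t)

Coefficient matrix A = [[2, -1], [0, 2]].
Characteristic polynomial det(A - λI) = λ^2 - 4λ + 4 = 0.
Single eigenvalue λ = 2 with algebraic multiplicity 2.
Eigenvector v = (-1,0); generalized eigenvector w with (A-λI)w=v is (2,1).
General solution: e^(2t)[C_1·v + C_2·(t·v + w)].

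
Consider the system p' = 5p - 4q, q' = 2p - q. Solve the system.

p(t) = C_1e^(t) + 2C_2e^(3t), q(t) = C_1e^(t) + C_2e^(3t)

Coefficient matrix A = [[5, -4], [2, -1]].
Characteristic polynomial det(A - λI) = λ^2 - 4λ + 3 = 0.
Eigenvalues λ = 1, 3.
For λ=1: (A-λI) row 1 is [4, -4], so an eigenvector is (1, 1).
For λ=3: (A-λI) row 1 is [2, -4], so an eigenvector is (2, 1).
General solution: C_1e^(t)(1,1) + C_2e^(3t)(2,1).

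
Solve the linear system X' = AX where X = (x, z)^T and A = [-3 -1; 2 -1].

Coefficient matrix A = [[-3, -1], [2, -1]].
Characteristic polynomial det(A - λI) = λ^2 + 4λ + 5 = 0.
Eigenvalues λ = -2 ± i (complex conjugate pair).
For λ=-2+i: an eigenvector is (0,-1) - i(1,-1) = (0 - i, -1 + i).
A real fundamental pair from Re and Im of e^((-2+i)t)v: X_1 = e^(-2t)(cos(t)·(0,-1) + sin(t)·(1,-1)), X_2 = e^(-2t)(sin(t)·(0,-1) - cos(t)·(1,-1)).
General solution: K_1X_1 + K_2X_2.

x(t) = K_1e^(-2t)sin(t) - K_2e^(-2t)cos(t), z(t) = -K_1e^(-2t)sin(t) - K_1e^(-2t)cos(t) - K_2e^(-2t)sin(t) + K_2e^(-2t)cos(t)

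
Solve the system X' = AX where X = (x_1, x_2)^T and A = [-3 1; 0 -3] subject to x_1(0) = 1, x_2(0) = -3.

x_1(t) = -3te^(-3t) + e^(-3t), x_2(t) = -3e^(-3t)

Coefficient matrix A = [[-3, 1], [0, -3]].
Characteristic polynomial det(A - λI) = λ^2 + 6λ + 9 = 0.
Single eigenvalue λ = -3 with algebraic multiplicity 2.
Eigenvector v = (1,0); generalized eigenvector w with (A-λI)w=v is (-3,1).
General solution: e^(-3t)[C_1·v + C_2·(t·v + w)].
Applying x_1(0)=1, x_2(0)=-3 gives C_1=-8, C_2=-3.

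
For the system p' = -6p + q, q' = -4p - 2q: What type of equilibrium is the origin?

stable improper node

A = [[-6,1],[-4,-2]]; det(A-λI) = λ^2 + 8λ + 16.
repeated λ = -4 with a single eigenvector.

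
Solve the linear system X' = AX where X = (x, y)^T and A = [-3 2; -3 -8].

x(t) = K_1e^(-5t) + 2K_2e^(-6t), y(t) = -K_1e^(-5t) - 3K_2e^(-6t)

Coefficient matrix A = [[-3, 2], [-3, -8]].
Characteristic polynomial det(A - λI) = λ^2 + 11λ + 30 = 0.
Eigenvalues λ = -5, -6.
For λ=-5: (A-λI) row 1 is [2, 2], so an eigenvector is (1, -1).
For λ=-6: (A-λI) row 1 is [3, 2], so an eigenvector is (2, -3).
General solution: K_1e^(-5t)(1,-1) + K_2e^(-6t)(2,-3).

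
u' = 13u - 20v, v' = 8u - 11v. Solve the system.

u(t) = K_1e^(t)sin(4t) + 2K_1e^(t)cos(4t) + 2K_2e^(t)sin(4t) - K_2e^(t)cos(4t), v(t) = K_1e^(t)sin(4t) + K_1e^(t)cos(4t) + K_2e^(t)sin(4t) - K_2e^(t)cos(4t)

Coefficient matrix A = [[13, -20], [8, -11]].
Characteristic polynomial det(A - λI) = λ^2 - 2λ + 17 = 0.
Eigenvalues λ = 1 ± 4i (complex conjugate pair).
For λ=1+4i: an eigenvector is (2,1) - i(1,1) = (2 - i, 1 - i).
A real fundamental pair from Re and Im of e^((1+4i)t)v: X_1 = e^(t)(cos(4t)·(2,1) + sin(4t)·(1,1)), X_2 = e^(t)(sin(4t)·(2,1) - cos(4t)·(1,1)).
General solution: K_1X_1 + K_2X_2.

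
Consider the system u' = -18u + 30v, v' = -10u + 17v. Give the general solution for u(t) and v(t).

Coefficient matrix A = [[-18, 30], [-10, 17]].
Characteristic polynomial det(A - λI) = λ^2 + λ - 6 = 0.
Eigenvalues λ = 2, -3.
For λ=2: (A-λI) row 1 is [-20, 30], so an eigenvector is (3, 2).
For λ=-3: (A-λI) row 1 is [-15, 30], so an eigenvector is (-2, -1).
General solution: c_1e^(2t)(3,2) + c_2e^(-3t)(-2,-1).

u(t) = 3c_1e^(2t) - 2c_2e^(-3t), v(t) = 2c_1e^(2t) - c_2e^(-3t)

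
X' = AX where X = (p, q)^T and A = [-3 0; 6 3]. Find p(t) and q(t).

Coefficient matrix A = [[-3, 0], [6, 3]].
Characteristic polynomial det(A - λI) = λ^2 - 9 = 0.
Eigenvalues λ = 3, -3.
For λ=3: (A-λI) row 1 is [-6, 0], so an eigenvector is (0, 1).
For λ=-3: (A-λI) row 2 is [6, 6], so an eigenvector is (1, -1).
General solution: C_1e^(3t)(0,1) + C_2e^(-3t)(1,-1).

p(t) = C_2e^(-3t), q(t) = C_1e^(3t) - C_2e^(-3t)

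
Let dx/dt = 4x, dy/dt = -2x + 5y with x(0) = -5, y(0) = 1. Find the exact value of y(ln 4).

8704

A = [[4,0],[-2,5]]; eigenvalues λ = 4, 5.
Eigenvectors: (1,2) for λ=4, (0,1) for λ=5.
From the initial condition, c_1 = -5, c_2 = 11.
y(ln 4) = (-5)(4^4)(2) + (11)(4^5)(1) = 8704.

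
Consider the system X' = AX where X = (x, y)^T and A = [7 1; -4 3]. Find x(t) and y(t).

Coefficient matrix A = [[7, 1], [-4, 3]].
Characteristic polynomial det(A - λI) = λ^2 - 10λ + 25 = 0.
Single eigenvalue λ = 5 with algebraic multiplicity 2.
Eigenvector v = (-1,2); generalized eigenvector w with (A-λI)w=v is (-1,1).
General solution: e^(5t)[C_1·v + C_2·(t·v + w)].

x(t) = -C_1e^(5t) - C_2te^(5t) - C_2e^(5t), y(t) = 2C_1e^(5t) + 2C_2te^(5t) + C_2e^(5t)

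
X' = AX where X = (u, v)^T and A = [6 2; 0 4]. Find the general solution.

Coefficient matrix A = [[6, 2], [0, 4]].
Characteristic polynomial det(A - λI) = λ^2 - 10λ + 24 = 0.
Eigenvalues λ = 4, 6.
For λ=4: (A-λI) row 1 is [2, 2], so an eigenvector is (1, -1).
For λ=6: (A-λI) row 1 is [0, 2], so an eigenvector is (-1, 0).
General solution: C_1e^(4t)(1,-1) + C_2e^(6t)(-1,0).

u(t) = C_1e^(4t) - C_2e^(6t), v(t) = -C_1e^(4t)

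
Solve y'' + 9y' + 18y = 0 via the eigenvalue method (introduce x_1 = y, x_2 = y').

y(t) = c_1e^(-6t) + c_2e^(-3t)

Let x_1 = y, x_2 = y'. Then x_1' = x_2 and x_2' = -18x_1 - 9x_2.
A = [[0,1],[-18,-9]]; det(A-λI) = λ^2 + 9λ + 18.
Eigenvalues λ = -6, -3 with eigenvectors (1,-6), (1,-3).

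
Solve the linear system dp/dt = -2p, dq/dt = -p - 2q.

p(t) = K_2e^(-2t), q(t) = -K_1e^(-2t) - K_2te^(-2t)

Coefficient matrix A = [[-2, 0], [-1, -2]].
Characteristic polynomial det(A - λI) = λ^2 + 4λ + 4 = 0.
Single eigenvalue λ = -2 with algebraic multiplicity 2.
Eigenvector v = (0,-1); generalized eigenvector w with (A-λI)w=v is (1,0).
General solution: e^(-2t)[K_1·v + K_2·(t·v + w)].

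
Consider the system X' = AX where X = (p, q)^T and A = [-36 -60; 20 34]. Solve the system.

p(t) = -3c_1e^(4t) + 2c_2e^(-6t), q(t) = 2c_1e^(4t) - c_2e^(-6t)

Coefficient matrix A = [[-36, -60], [20, 34]].
Characteristic polynomial det(A - λI) = λ^2 + 2λ - 24 = 0.
Eigenvalues λ = 4, -6.
For λ=4: (A-λI) row 1 is [-40, -60], so an eigenvector is (-3, 2).
For λ=-6: (A-λI) row 1 is [-30, -60], so an eigenvector is (2, -1).
General solution: c_1e^(4t)(-3,2) + c_2e^(-6t)(2,-1).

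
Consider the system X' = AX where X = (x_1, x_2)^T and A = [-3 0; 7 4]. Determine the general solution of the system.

x_1(t) = K_2e^(-3t), x_2(t) = K_1e^(4t) - K_2e^(-3t)

Coefficient matrix A = [[-3, 0], [7, 4]].
Characteristic polynomial det(A - λI) = λ^2 - λ - 12 = 0.
Eigenvalues λ = 4, -3.
For λ=4: (A-λI) row 1 is [-7, 0], so an eigenvector is (0, 1).
For λ=-3: (A-λI) row 2 is [7, 7], so an eigenvector is (1, -1).
General solution: K_1e^(4t)(0,1) + K_2e^(-3t)(1,-1).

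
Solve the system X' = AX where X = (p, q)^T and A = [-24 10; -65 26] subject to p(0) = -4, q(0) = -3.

p(t) = 14e^(t)sin(5t) - 4e^(t)cos(5t), q(t) = 37e^(t)sin(5t) - 3e^(t)cos(5t)

Coefficient matrix A = [[-24, 10], [-65, 26]].
Characteristic polynomial det(A - λI) = λ^2 - 2λ + 26 = 0.
Eigenvalues λ = 1 ± 5i (complex conjugate pair).
For λ=1+5i: an eigenvector is (1,2) - i(-1,-3) = (1 + i, 2 + 3i).
A real fundamental pair from Re and Im of e^((1+5i)t)v: X_1 = e^(t)(cos(5t)·(1,2) + sin(5t)·(-1,-3)), X_2 = e^(t)(sin(5t)·(1,2) - cos(5t)·(-1,-3)).
General solution: K_1X_1 + K_2X_2.
Applying p(0)=-4, q(0)=-3 gives K_1=-9, K_2=5.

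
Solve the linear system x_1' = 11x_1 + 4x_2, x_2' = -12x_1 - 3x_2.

Coefficient matrix A = [[11, 4], [-12, -3]].
Characteristic polynomial det(A - λI) = λ^2 - 8λ + 15 = 0.
Eigenvalues λ = 3, 5.
For λ=3: (A-λI) row 1 is [8, 4], so an eigenvector is (-1, 2).
For λ=5: (A-λI) row 1 is [6, 4], so an eigenvector is (2, -3).
General solution: c_1e^(3t)(-1,2) + c_2e^(5t)(2,-3).

x_1(t) = -c_1e^(3t) + 2c_2e^(5t), x_2(t) = 2c_1e^(3t) - 3c_2e^(5t)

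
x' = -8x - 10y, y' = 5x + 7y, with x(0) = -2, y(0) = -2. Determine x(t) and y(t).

x(t) = 6e^(2t) - 8e^(-3t), y(t) = -6e^(2t) + 4e^(-3t)

Coefficient matrix A = [[-8, -10], [5, 7]].
Characteristic polynomial det(A - λI) = λ^2 + λ - 6 = 0.
Eigenvalues λ = -3, 2.
For λ=-3: (A-λI) row 1 is [-5, -10], so an eigenvector is (2, -1).
For λ=2: (A-λI) row 1 is [-10, -10], so an eigenvector is (-1, 1).
General solution: C_1e^(-3t)(2,-1) + C_2e^(2t)(-1,1).
Applying x(0)=-2, y(0)=-2 gives C_1=-4, C_2=-6.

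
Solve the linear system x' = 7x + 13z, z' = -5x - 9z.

Coefficient matrix A = [[7, 13], [-5, -9]].
Characteristic polynomial det(A - λI) = λ^2 + 2λ + 2 = 0.
Eigenvalues λ = -1 ± i (complex conjugate pair).
For λ=-1+i: an eigenvector is (-3,2) - i(2,-1) = (-3 - 2i, 2 + i).
A real fundamental pair from Re and Im of e^((-1+i)t)v: X_1 = e^(-t)(cos(t)·(-3,2) + sin(t)·(2,-1)), X_2 = e^(-t)(sin(t)·(-3,2) - cos(t)·(2,-1)).
General solution: K_1X_1 + K_2X_2.

x(t) = 2K_1e^(-t)sin(t) - 3K_1e^(-t)cos(t) - 3K_2e^(-t)sin(t) - 2K_2e^(-t)cos(t), z(t) = -K_1e^(-t)sin(t) + 2K_1e^(-t)cos(t) + 2K_2e^(-t)sin(t) + K_2e^(-t)cos(t)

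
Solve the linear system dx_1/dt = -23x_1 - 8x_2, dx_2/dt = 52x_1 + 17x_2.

x_1(t) = -c_1e^(-3t)sin(4t) + c_1e^(-3t)cos(4t) + c_2e^(-3t)sin(4t) + c_2e^(-3t)cos(4t), x_2(t) = 3c_1e^(-3t)sin(4t) - 2c_1e^(-3t)cos(4t) - 2c_2e^(-3t)sin(4t) - 3c_2e^(-3t)cos(4t)

Coefficient matrix A = [[-23, -8], [52, 17]].
Characteristic polynomial det(A - λI) = λ^2 + 6λ + 25 = 0.
Eigenvalues λ = -3 ± 4i (complex conjugate pair).
For λ=-3+4i: an eigenvector is (1,-2) - i(-1,3) = (1 + i, -2 - 3i).
A real fundamental pair from Re and Im of e^((-3+4i)t)v: X_1 = e^(-3t)(cos(4t)·(1,-2) + sin(4t)·(-1,3)), X_2 = e^(-3t)(sin(4t)·(1,-2) - cos(4t)·(-1,3)).
General solution: c_1X_1 + c_2X_2.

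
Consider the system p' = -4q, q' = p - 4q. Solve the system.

p(t) = -2K_1e^(-2t) - 2K_2te^(-2t) + 3K_2e^(-2t), q(t) = -K_1e^(-2t) - K_2te^(-2t) + 2K_2e^(-2t)

Coefficient matrix A = [[0, -4], [1, -4]].
Characteristic polynomial det(A - λI) = λ^2 + 4λ + 4 = 0.
Single eigenvalue λ = -2 with algebraic multiplicity 2.
Eigenvector v = (-2,-1); generalized eigenvector w with (A-λI)w=v is (3,2).
General solution: e^(-2t)[K_1·v + K_2·(t·v + w)].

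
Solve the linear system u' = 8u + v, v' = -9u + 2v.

Coefficient matrix A = [[8, 1], [-9, 2]].
Characteristic polynomial det(A - λI) = λ^2 - 10λ + 25 = 0.
Single eigenvalue λ = 5 with algebraic multiplicity 2.
Eigenvector v = (-1,3); generalized eigenvector w with (A-λI)w=v is (0,-1).
General solution: e^(5t)[K_1·v + K_2·(t·v + w)].

u(t) = -K_1e^(5t) - K_2te^(5t), v(t) = 3K_1e^(5t) + 3K_2te^(5t) - K_2e^(5t)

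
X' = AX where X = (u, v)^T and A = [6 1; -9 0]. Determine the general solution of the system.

u(t) = K_1e^(3t) + K_2te^(3t), v(t) = -3K_1e^(3t) - 3K_2te^(3t) + K_2e^(3t)

Coefficient matrix A = [[6, 1], [-9, 0]].
Characteristic polynomial det(A - λI) = λ^2 - 6λ + 9 = 0.
Single eigenvalue λ = 3 with algebraic multiplicity 2.
Eigenvector v = (1,-3); generalized eigenvector w with (A-λI)w=v is (0,1).
General solution: e^(3t)[K_1·v + K_2·(t·v + w)].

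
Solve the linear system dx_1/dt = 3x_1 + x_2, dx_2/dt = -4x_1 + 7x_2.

x_1(t) = -c_1e^(5t) - c_2te^(5t) + 2c_2e^(5t), x_2(t) = -2c_1e^(5t) - 2c_2te^(5t) + 3c_2e^(5t)

Coefficient matrix A = [[3, 1], [-4, 7]].
Characteristic polynomial det(A - λI) = λ^2 - 10λ + 25 = 0.
Single eigenvalue λ = 5 with algebraic multiplicity 2.
Eigenvector v = (-1,-2); generalized eigenvector w with (A-λI)w=v is (2,3).
General solution: e^(5t)[c_1·v + c_2·(t·v + w)].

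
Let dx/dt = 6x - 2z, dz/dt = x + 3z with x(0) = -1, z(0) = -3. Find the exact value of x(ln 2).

48

A = [[6,-2],[1,3]]; eigenvalues λ = 4, 5.
Eigenvectors: (-1,-1) for λ=4, (-2,-1) for λ=5.
From the initial condition, c_1 = 5, c_2 = -2.
x(ln 2) = (5)(2^4)(-1) + (-2)(2^5)(-2) = 48.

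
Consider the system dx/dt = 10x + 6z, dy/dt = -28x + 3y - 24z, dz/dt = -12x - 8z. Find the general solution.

x(t) = -C_1e^(-2t) - C_2e^(4t), y(t) = 4C_1e^(-2t) + 4C_2e^(4t) + C_3e^(3t), z(t) = 2C_1e^(-2t) + C_2e^(4t)

Coefficient matrix A = [[10, 0, 6], [-28, 3, -24], [-12, 0, -8]].
det(A - λI) = 0 gives eigenvalues λ = -2, 4, 3.
For λ=-2: eigenvector (-1,4,2).
For λ=4: eigenvector (-1,4,1).
For λ=3: eigenvector (0,1,0).
General solution: C_1e^(-2t)(-1,4,2) + C_2e^(4t)(-1,4,1) + C_3e^(3t)(0,1,0).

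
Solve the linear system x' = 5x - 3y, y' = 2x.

x(t) = 3K_1e^(3t) - K_2e^(2t), y(t) = 2K_1e^(3t) - K_2e^(2t)

Coefficient matrix A = [[5, -3], [2, 0]].
Characteristic polynomial det(A - λI) = λ^2 - 5λ + 6 = 0.
Eigenvalues λ = 3, 2.
For λ=3: (A-λI) row 1 is [2, -3], so an eigenvector is (3, 2).
For λ=2: (A-λI) row 1 is [3, -3], so an eigenvector is (-1, -1).
General solution: K_1e^(3t)(3,2) + K_2e^(2t)(-1,-1).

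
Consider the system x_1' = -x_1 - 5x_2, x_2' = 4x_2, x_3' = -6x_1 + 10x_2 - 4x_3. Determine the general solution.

x_1(t) = C_1e^(-t) - C_2e^(4t), x_2(t) = C_2e^(4t), x_3(t) = -2C_1e^(-t) + 2C_2e^(4t) + C_3e^(-4t)

Coefficient matrix A = [[-1, -5, 0], [0, 4, 0], [-6, 10, -4]].
det(A - λI) = 0 gives eigenvalues λ = -1, 4, -4.
For λ=-1: eigenvector (1,0,-2).
For λ=4: eigenvector (-1,1,2).
For λ=-4: eigenvector (0,0,1).
General solution: C_1e^(-t)(1,0,-2) + C_2e^(4t)(-1,1,2) + C_3e^(-4t)(0,0,1).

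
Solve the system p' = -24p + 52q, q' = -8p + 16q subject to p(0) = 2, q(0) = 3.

p(t) = 29e^(-4t)sin(4t) + 2e^(-4t)cos(4t), q(t) = 11e^(-4t)sin(4t) + 3e^(-4t)cos(4t)

Coefficient matrix A = [[-24, 52], [-8, 16]].
Characteristic polynomial det(A - λI) = λ^2 + 8λ + 32 = 0.
Eigenvalues λ = -4 ± 4i (complex conjugate pair).
For λ=-4+4i: an eigenvector is (-3,-1) - i(2,1) = (-3 - 2i, -1 - i).
A real fundamental pair from Re and Im of e^((-4+4i)t)v: X_1 = e^(-4t)(cos(4t)·(-3,-1) + sin(4t)·(2,1)), X_2 = e^(-4t)(sin(4t)·(-3,-1) - cos(4t)·(2,1)).
General solution: C_1X_1 + C_2X_2.
Applying p(0)=2, q(0)=3 gives C_1=4, C_2=-7.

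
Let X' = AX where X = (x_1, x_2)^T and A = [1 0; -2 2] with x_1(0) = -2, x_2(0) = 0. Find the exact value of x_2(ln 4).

48

A = [[1,0],[-2,2]]; eigenvalues λ = 1, 2.
Eigenvectors: (-1,-2) for λ=1, (0,-1) for λ=2.
From the initial condition, c_1 = 2, c_2 = -4.
x_2(ln 4) = (2)(4^1)(-2) + (-4)(4^2)(-1) = 48.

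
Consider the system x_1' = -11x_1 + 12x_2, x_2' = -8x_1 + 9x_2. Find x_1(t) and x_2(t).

x_1(t) = -C_1e^(t) - 3C_2e^(-3t), x_2(t) = -C_1e^(t) - 2C_2e^(-3t)

Coefficient matrix A = [[-11, 12], [-8, 9]].
Characteristic polynomial det(A - λI) = λ^2 + 2λ - 3 = 0.
Eigenvalues λ = 1, -3.
For λ=1: (A-λI) row 1 is [-12, 12], so an eigenvector is (-1, -1).
For λ=-3: (A-λI) row 1 is [-8, 12], so an eigenvector is (-3, -2).
General solution: C_1e^(t)(-1,-1) + C_2e^(-3t)(-3,-2).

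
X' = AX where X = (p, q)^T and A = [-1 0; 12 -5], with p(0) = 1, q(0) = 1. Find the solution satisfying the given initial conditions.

Coefficient matrix A = [[-1, 0], [12, -5]].
Characteristic polynomial det(A - λI) = λ^2 + 6λ + 5 = 0.
Eigenvalues λ = -5, -1.
For λ=-5: (A-λI) row 1 is [4, 0], so an eigenvector is (0, 1).
For λ=-1: (A-λI) row 2 is [12, -4], so an eigenvector is (-1, -3).
General solution: C_1e^(-5t)(0,1) + C_2e^(-t)(-1,-3).
Applying p(0)=1, q(0)=1 gives C_1=-2, C_2=-1.

p(t) = e^(-t), q(t) = 3e^(-t) - 2e^(-5t)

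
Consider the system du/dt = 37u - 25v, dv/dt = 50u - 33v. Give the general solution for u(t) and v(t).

Coefficient matrix A = [[37, -25], [50, -33]].
Characteristic polynomial det(A - λI) = λ^2 - 4λ + 29 = 0.
Eigenvalues λ = 2 ± 5i (complex conjugate pair).
For λ=2+5i: an eigenvector is (2,3) - i(-1,-1) = (2 + i, 3 + i).
A real fundamental pair from Re and Im of e^((2+5i)t)v: X_1 = e^(2t)(cos(5t)·(2,3) + sin(5t)·(-1,-1)), X_2 = e^(2t)(sin(5t)·(2,3) - cos(5t)·(-1,-1)).
General solution: c_1X_1 + c_2X_2.

u(t) = -c_1e^(2t)sin(5t) + 2c_1e^(2t)cos(5t) + 2c_2e^(2t)sin(5t) + c_2e^(2t)cos(5t), v(t) = -c_1e^(2t)sin(5t) + 3c_1e^(2t)cos(5t) + 3c_2e^(2t)sin(5t) + c_2e^(2t)cos(5t)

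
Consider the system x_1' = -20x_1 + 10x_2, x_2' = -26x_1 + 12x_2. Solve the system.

Coefficient matrix A = [[-20, 10], [-26, 12]].
Characteristic polynomial det(A - λI) = λ^2 + 8λ + 20 = 0.
Eigenvalues λ = -4 ± 2i (complex conjugate pair).
For λ=-4+2i: an eigenvector is (-2,-3) - i(1,2) = (-2 - i, -3 - 2i).
A real fundamental pair from Re and Im of e^((-4+2i)t)v: X_1 = e^(-4t)(cos(2t)·(-2,-3) + sin(2t)·(1,2)), X_2 = e^(-4t)(sin(2t)·(-2,-3) - cos(2t)·(1,2)).
General solution: C_1X_1 + C_2X_2.

x_1(t) = C_1e^(-4t)sin(2t) - 2C_1e^(-4t)cos(2t) - 2C_2e^(-4t)sin(2t) - C_2e^(-4t)cos(2t), x_2(t) = 2C_1e^(-4t)sin(2t) - 3C_1e^(-4t)cos(2t) - 3C_2e^(-4t)sin(2t) - 2C_2e^(-4t)cos(2t)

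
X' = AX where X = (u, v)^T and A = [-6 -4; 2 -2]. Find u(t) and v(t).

u(t) = C_1e^(-4t)sin(2t) + C_1e^(-4t)cos(2t) + C_2e^(-4t)sin(2t) - C_2e^(-4t)cos(2t), v(t) = -C_1e^(-4t)cos(2t) - C_2e^(-4t)sin(2t)

Coefficient matrix A = [[-6, -4], [2, -2]].
Characteristic polynomial det(A - λI) = λ^2 + 8λ + 20 = 0.
Eigenvalues λ = -4 ± 2i (complex conjugate pair).
For λ=-4+2i: an eigenvector is (1,-1) - i(1,0) = (1 - i, -1).
A real fundamental pair from Re and Im of e^((-4+2i)t)v: X_1 = e^(-4t)(cos(2t)·(1,-1) + sin(2t)·(1,0)), X_2 = e^(-4t)(sin(2t)·(1,-1) - cos(2t)·(1,0)).
General solution: C_1X_1 + C_2X_2.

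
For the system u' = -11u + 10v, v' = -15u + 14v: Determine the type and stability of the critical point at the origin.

saddle

A = [[-11,10],[-15,14]]; det(A-λI) = λ^2 - 3λ - 4.
λ = -1, 4: opposite signs.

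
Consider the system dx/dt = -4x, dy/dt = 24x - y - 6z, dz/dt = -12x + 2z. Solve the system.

Coefficient matrix A = [[-4, 0, 0], [24, -1, -6], [-12, 0, 2]].
det(A - λI) = 0 gives eigenvalues λ = -4, -1, 2.
For λ=-4: eigenvector (1,-4,2).
For λ=-1: eigenvector (0,1,0).
For λ=2: eigenvector (0,-2,1).
General solution: c_1e^(-4t)(1,-4,2) + c_2e^(-t)(0,1,0) + c_3e^(2t)(0,-2,1).

x(t) = c_1e^(-4t), y(t) = -4c_1e^(-4t) + c_2e^(-t) - 2c_3e^(2t), z(t) = 2c_1e^(-4t) + c_3e^(2t)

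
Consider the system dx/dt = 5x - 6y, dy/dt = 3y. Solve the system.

Coefficient matrix A = [[5, -6], [0, 3]].
Characteristic polynomial det(A - λI) = λ^2 - 8λ + 15 = 0.
Eigenvalues λ = 3, 5.
For λ=3: (A-λI) row 1 is [2, -6], so an eigenvector is (3, 1).
For λ=5: (A-λI) row 1 is [0, -6], so an eigenvector is (-1, 0).
General solution: c_1e^(3t)(3,1) + c_2e^(5t)(-1,0).

x(t) = 3c_1e^(3t) - c_2e^(5t), y(t) = c_1e^(3t)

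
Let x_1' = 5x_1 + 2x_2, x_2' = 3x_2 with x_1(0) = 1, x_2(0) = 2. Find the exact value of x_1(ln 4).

A = [[5,2],[0,3]]; eigenvalues λ = 3, 5.
Eigenvectors: (1,-1) for λ=3, (-1,0) for λ=5.
From the initial condition, c_1 = -2, c_2 = -3.
x_1(ln 4) = (-2)(4^3)(1) + (-3)(4^5)(-1) = 2944.

2944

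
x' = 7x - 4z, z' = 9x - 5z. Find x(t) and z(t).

x(t) = -2K_1e^(t) - 2K_2te^(t) - K_2e^(t), z(t) = -3K_1e^(t) - 3K_2te^(t) - K_2e^(t)

Coefficient matrix A = [[7, -4], [9, -5]].
Characteristic polynomial det(A - λI) = λ^2 - 2λ + 1 = 0.
Single eigenvalue λ = 1 with algebraic multiplicity 2.
Eigenvector v = (-2,-3); generalized eigenvector w with (A-λI)w=v is (-1,-1).
General solution: e^(t)[K_1·v + K_2·(t·v + w)].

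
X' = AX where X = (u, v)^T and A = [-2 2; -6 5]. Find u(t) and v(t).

u(t) = K_1e^(2t) - 2K_2e^(t), v(t) = 2K_1e^(2t) - 3K_2e^(t)

Coefficient matrix A = [[-2, 2], [-6, 5]].
Characteristic polynomial det(A - λI) = λ^2 - 3λ + 2 = 0.
Eigenvalues λ = 2, 1.
For λ=2: (A-λI) row 1 is [-4, 2], so an eigenvector is (1, 2).
For λ=1: (A-λI) row 1 is [-3, 2], so an eigenvector is (-2, -3).
General solution: K_1e^(2t)(1,2) + K_2e^(t)(-2,-3).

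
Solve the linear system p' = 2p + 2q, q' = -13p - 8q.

p(t) = C_1e^(-3t)sin(t) - C_1e^(-3t)cos(t) - C_2e^(-3t)sin(t) - C_2e^(-3t)cos(t), q(t) = -2C_1e^(-3t)sin(t) + 3C_1e^(-3t)cos(t) + 3C_2e^(-3t)sin(t) + 2C_2e^(-3t)cos(t)

Coefficient matrix A = [[2, 2], [-13, -8]].
Characteristic polynomial det(A - λI) = λ^2 + 6λ + 10 = 0.
Eigenvalues λ = -3 ± i (complex conjugate pair).
For λ=-3+i: an eigenvector is (-1,3) - i(1,-2) = (-1 - i, 3 + 2i).
A real fundamental pair from Re and Im of e^((-3+i)t)v: X_1 = e^(-3t)(cos(t)·(-1,3) + sin(t)·(1,-2)), X_2 = e^(-3t)(sin(t)·(-1,3) - cos(t)·(1,-2)).
General solution: C_1X_1 + C_2X_2.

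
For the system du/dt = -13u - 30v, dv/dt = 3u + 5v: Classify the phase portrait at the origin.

A = [[-13,-30],[3,5]]; det(A-λI) = λ^2 + 8λ + 25.
λ = -4 ± 3i: negative real part.

stable spiral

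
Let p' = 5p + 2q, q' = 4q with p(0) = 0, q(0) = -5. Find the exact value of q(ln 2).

-80

A = [[5,2],[0,4]]; eigenvalues λ = 5, 4.
Eigenvectors: (1,0) for λ=5, (2,-1) for λ=4.
From the initial condition, c_1 = -10, c_2 = 5.
q(ln 2) = (-10)(2^5)(0) + (5)(2^4)(-1) = -80.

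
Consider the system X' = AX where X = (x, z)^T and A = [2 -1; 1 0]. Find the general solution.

Coefficient matrix A = [[2, -1], [1, 0]].
Characteristic polynomial det(A - λI) = λ^2 - 2λ + 1 = 0.
Single eigenvalue λ = 1 with algebraic multiplicity 2.
Eigenvector v = (1,1); generalized eigenvector w with (A-λI)w=v is (2,1).
General solution: e^(t)[c_1·v + c_2·(t·v + w)].

x(t) = c_1e^(t) + c_2te^(t) + 2c_2e^(t), z(t) = c_1e^(t) + c_2te^(t) + c_2e^(t)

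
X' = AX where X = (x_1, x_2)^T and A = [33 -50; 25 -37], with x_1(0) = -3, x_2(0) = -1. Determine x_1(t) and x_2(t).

x_1(t) = -11e^(-2t)sin(5t) - 3e^(-2t)cos(5t), x_2(t) = -8e^(-2t)sin(5t) - e^(-2t)cos(5t)

Coefficient matrix A = [[33, -50], [25, -37]].
Characteristic polynomial det(A - λI) = λ^2 + 4λ + 29 = 0.
Eigenvalues λ = -2 ± 5i (complex conjugate pair).
For λ=-2+5i: an eigenvector is (-1,-1) - i(3,2) = (-1 - 3i, -1 - 2i).
A real fundamental pair from Re and Im of e^((-2+5i)t)v: X_1 = e^(-2t)(cos(5t)·(-1,-1) + sin(5t)·(3,2)), X_2 = e^(-2t)(sin(5t)·(-1,-1) - cos(5t)·(3,2)).
General solution: c_1X_1 + c_2X_2.
Applying x_1(0)=-3, x_2(0)=-1 gives c_1=-3, c_2=2.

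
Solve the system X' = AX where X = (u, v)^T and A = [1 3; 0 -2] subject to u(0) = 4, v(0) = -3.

u(t) = e^(t) + 3e^(-2t), v(t) = -3e^(-2t)

Coefficient matrix A = [[1, 3], [0, -2]].
Characteristic polynomial det(A - λI) = λ^2 + λ - 2 = 0.
Eigenvalues λ = -2, 1.
For λ=-2: (A-λI) row 1 is [3, 3], so an eigenvector is (1, -1).
For λ=1: (A-λI) row 1 is [0, 3], so an eigenvector is (-1, 0).
General solution: C_1e^(-2t)(1,-1) + C_2e^(t)(-1,0).
Applying u(0)=4, v(0)=-3 gives C_1=3, C_2=-1.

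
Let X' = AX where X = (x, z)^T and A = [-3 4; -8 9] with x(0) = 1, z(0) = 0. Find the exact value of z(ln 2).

-60

A = [[-3,4],[-8,9]]; eigenvalues λ = 1, 5.
Eigenvectors: (-1,-1) for λ=1, (1,2) for λ=5.
From the initial condition, c_1 = -2, c_2 = -1.
z(ln 2) = (-2)(2^1)(-1) + (-1)(2^5)(2) = -60.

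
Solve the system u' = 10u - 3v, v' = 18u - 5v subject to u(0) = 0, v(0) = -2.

Coefficient matrix A = [[10, -3], [18, -5]].
Characteristic polynomial det(A - λI) = λ^2 - 5λ + 4 = 0.
Eigenvalues λ = 4, 1.
For λ=4: (A-λI) row 1 is [6, -3], so an eigenvector is (1, 2).
For λ=1: (A-λI) row 1 is [9, -3], so an eigenvector is (1, 3).
General solution: C_1e^(4t)(1,2) + C_2e^(t)(1,3).
Applying u(0)=0, v(0)=-2 gives C_1=2, C_2=-2.

u(t) = 2e^(4t) - 2e^(t), v(t) = 4e^(4t) - 6e^(t)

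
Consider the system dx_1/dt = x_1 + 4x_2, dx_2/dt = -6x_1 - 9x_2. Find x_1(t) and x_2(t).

Coefficient matrix A = [[1, 4], [-6, -9]].
Characteristic polynomial det(A - λI) = λ^2 + 8λ + 15 = 0.
Eigenvalues λ = -5, -3.
For λ=-5: (A-λI) row 1 is [6, 4], so an eigenvector is (2, -3).
For λ=-3: (A-λI) row 1 is [4, 4], so an eigenvector is (-1, 1).
General solution: c_1e^(-5t)(2,-3) + c_2e^(-3t)(-1,1).

x_1(t) = 2c_1e^(-5t) - c_2e^(-3t), x_2(t) = -3c_1e^(-5t) + c_2e^(-3t)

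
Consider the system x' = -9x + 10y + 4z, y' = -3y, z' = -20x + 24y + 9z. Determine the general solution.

Coefficient matrix A = [[-9, 10, 4], [0, -3, 0], [-20, 24, 9]].
det(A - λI) = 0 gives eigenvalues λ = -1, -3, 1.
For λ=-1: eigenvector (1,0,2).
For λ=-3: eigenvector (-3,1,-7).
For λ=1: eigenvector (2,0,5).
General solution: K_1e^(-t)(1,0,2) + K_2e^(-3t)(-3,1,-7) + K_3e^(t)(2,0,5).

x(t) = K_1e^(-t) - 3K_2e^(-3t) + 2K_3e^(t), y(t) = K_2e^(-3t), z(t) = 2K_1e^(-t) - 7K_2e^(-3t) + 5K_3e^(t)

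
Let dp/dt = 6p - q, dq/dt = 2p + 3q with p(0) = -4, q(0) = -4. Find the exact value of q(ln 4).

-4096

A = [[6,-1],[2,3]]; eigenvalues λ = 4, 5.
Eigenvectors: (-1,-2) for λ=4, (1,1) for λ=5.
From the initial condition, c_1 = 0, c_2 = -4.
q(ln 4) = (0)(4^4)(-2) + (-4)(4^5)(1) = -4096.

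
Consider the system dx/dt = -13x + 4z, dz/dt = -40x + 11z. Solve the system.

Coefficient matrix A = [[-13, 4], [-40, 11]].
Characteristic polynomial det(A - λI) = λ^2 + 2λ + 17 = 0.
Eigenvalues λ = -1 ± 4i (complex conjugate pair).
For λ=-1+4i: an eigenvector is (0,-1) - i(-1,-3) = (0 + i, -1 + 3i).
A real fundamental pair from Re and Im of e^((-1+4i)t)v: X_1 = e^(-t)(cos(4t)·(0,-1) + sin(4t)·(-1,-3)), X_2 = e^(-t)(sin(4t)·(0,-1) - cos(4t)·(-1,-3)).
General solution: c_1X_1 + c_2X_2.

x(t) = -c_1e^(-t)sin(4t) + c_2e^(-t)cos(4t), z(t) = -3c_1e^(-t)sin(4t) - c_1e^(-t)cos(4t) - c_2e^(-t)sin(4t) + 3c_2e^(-t)cos(4t)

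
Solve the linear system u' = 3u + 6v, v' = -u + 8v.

Coefficient matrix A = [[3, 6], [-1, 8]].
Characteristic polynomial det(A - λI) = λ^2 - 11λ + 30 = 0.
Eigenvalues λ = 6, 5.
For λ=6: (A-λI) row 1 is [-3, 6], so an eigenvector is (-2, -1).
For λ=5: (A-λI) row 1 is [-2, 6], so an eigenvector is (3, 1).
General solution: c_1e^(6t)(-2,-1) + c_2e^(5t)(3,1).

u(t) = -2c_1e^(6t) + 3c_2e^(5t), v(t) = -c_1e^(6t) + c_2e^(5t)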